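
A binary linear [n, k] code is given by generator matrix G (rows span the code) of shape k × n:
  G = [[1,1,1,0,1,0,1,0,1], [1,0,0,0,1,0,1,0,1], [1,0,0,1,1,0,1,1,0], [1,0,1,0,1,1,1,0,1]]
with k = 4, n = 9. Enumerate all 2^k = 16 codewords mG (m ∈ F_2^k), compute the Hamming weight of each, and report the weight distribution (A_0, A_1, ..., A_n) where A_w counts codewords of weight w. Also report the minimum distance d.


Weight distribution: A_0 = 1, A_2 = 3, A_3 = 1, A_4 = 1, A_5 = 4, A_6 = 3, A_7 = 3. Minimum distance d = 2.

Enumerate all 2^4 = 16 messages m ∈ F_2^4.
For each, compute codeword c = mG in F_2^9, then tally its weight.
  m = 0000 → c = 000000000, weight = 0.
  m = 1000 → c = 111010101, weight = 6.
  m = 0100 → c = 100010101, weight = 4.
  m = 1100 → c = 011000000, weight = 2.
  m = 0010 → c = 100110110, weight = 5.
  m = 1010 → c = 011100011, weight = 5.
  m = 0110 → c = 000100011, weight = 3.
  m = 1110 → c = 111110110, weight = 7.
  m = 0001 → c = 101011101, weight = 6.
  m = 1001 → c = 010001000, weight = 2.
  m = 0101 → c = 001001000, weight = 2.
  m = 1101 → c = 110011101, weight = 6.
  m = 0011 → c = 001101011, weight = 5.
  m = 1011 → c = 110111110, weight = 7.
  m = 0111 → c = 101111110, weight = 7.
  m = 1111 → c = 010101011, weight = 5.
Tally weights:
  weight 0: 1 codewords.
  weight 2: 3 codewords.
  weight 3: 1 codewords.
  weight 4: 1 codewords.
  weight 5: 4 codewords.
  weight 6: 3 codewords.
  weight 7: 3 codewords.
Minimum distance d = smallest w > 0 with A_w > 0 = 2.
Sanity: Σ A_w = 16 = 2^4 = 16 ✓.


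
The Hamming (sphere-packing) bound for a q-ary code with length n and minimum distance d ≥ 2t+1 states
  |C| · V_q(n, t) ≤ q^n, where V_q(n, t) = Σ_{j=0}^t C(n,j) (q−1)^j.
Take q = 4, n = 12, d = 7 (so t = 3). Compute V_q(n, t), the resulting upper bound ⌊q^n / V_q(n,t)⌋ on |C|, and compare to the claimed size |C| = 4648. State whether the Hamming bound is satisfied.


V_q(n, t) = 6571, q^n = 16777216, Hamming bound = 2553, |C| = 4648 > bound (violated).

Step 1: Compute V_q(n, t) = Σ_{j=0}^3 C(n, j) (q−1)^j.
  j = 0: C(12,0)·(3)^0 = 1·1 = 1.
  j = 1: C(12,1)·(3)^1 = 12·3 = 36.
  j = 2: C(12,2)·(3)^2 = 66·9 = 594.
  j = 3: C(12,3)·(3)^3 = 220·27 = 5940.
  V_q(n, t) = 1 + 36 + 594 + 5940 = 6571.
Step 2: q^n = 4^12 = 16777216.
Step 3: Hamming bound ⌊q^n / V_q(n,t)⌋ = ⌊16777216/6571⌋ = 2553.
Step 4: Compare |C| = 4648 to 2553: violated.
The claimed |C| lies above the Hamming bound, so no 4-ary code of length 12 with d ≥ 7 can have 4648 codewords.


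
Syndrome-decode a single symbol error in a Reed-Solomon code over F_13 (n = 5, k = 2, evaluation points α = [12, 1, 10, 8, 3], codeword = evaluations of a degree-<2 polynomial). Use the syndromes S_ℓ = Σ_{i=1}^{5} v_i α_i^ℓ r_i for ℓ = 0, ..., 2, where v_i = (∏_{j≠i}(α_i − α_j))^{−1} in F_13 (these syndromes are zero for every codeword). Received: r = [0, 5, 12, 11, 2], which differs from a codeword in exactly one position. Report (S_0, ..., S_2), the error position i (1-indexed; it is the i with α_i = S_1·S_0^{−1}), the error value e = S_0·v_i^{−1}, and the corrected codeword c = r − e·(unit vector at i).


S = (7, 7, 7), error at position 2, error magnitude e = 4, c = [0, 1, 12, 11, 2].

Step 1: column multipliers v_i = (∏_{j≠i}(α_i − α_j))^{−1} mod 13.
  i = 1 (α = 12): (12−1)(12−10)(12−8)(12−3) = 11·2·4·9 = 792 ≡ 12, so v_1 = 12^{−1} = 12 (mod 13).
  i = 2 (α = 1): (1−12)(1−10)(1−8)(1−3) = (−11)·(−9)·(−7)·(−2) = 1386 ≡ 8, so v_2 = 8^{−1} = 5 (mod 13).
  i = 3 (α = 10): (10−12)(10−1)(10−8)(10−3) = (−2)·9·2·7 = −252 ≡ 8, so v_3 = 8^{−1} = 5 (mod 13).
  i = 4 (α = 8): (8−12)(8−1)(8−10)(8−3) = (−4)·7·(−2)·5 = 280 ≡ 7, so v_4 = 7^{−1} = 2 (mod 13).
  i = 5 (α = 3): (3−12)(3−1)(3−10)(3−8) = (−9)·2·(−7)·(−5) = −630 ≡ 7, so v_5 = 7^{−1} = 2 (mod 13).
  v = [12, 5, 5, 2, 2].
Step 2: syndromes of r = [0, 5, 12, 11, 2] (all sums mod 13).
  S_0 = Σ v_i r_i = 12·0 + 5·5 + 5·12 + 2·11 + 2·2 = 111 ≡ 7.
  S_1 = Σ v_i α_i r_i = 12·12·0 + 5·1·5 + 5·10·12 + 2·8·11 + 2·3·2 = 813 ≡ 7.
  α_i^2 mod 13 = [1, 1, 9, 12, 9].
  S_2 = Σ v_i α_i^2 r_i = 12·1·0 + 5·1·5 + 5·9·12 + 2·12·11 + 2·9·2 = 865 ≡ 7.
  S = (7, 7, 7) ≠ 0, so r is not a codeword (an error is present).
Step 3: locate the error. For a single error e at position i, S_ℓ = v_i·e·α_i^ℓ, so α_err = S_1/S_0.
  S_0^{−1} = 7^{−1} = 2 (mod 13), so α_err = 7·2 = 14 ≡ 1 = α_2. Error position i = 2.
  Consistency check: S_2/S_1 = 7·2 = 14 ≡ 1 = α_err ✓ (single-error assumption holds).
Step 4: error magnitude e = S_0/v_2 = S_0·∏_{j≠2}(α_2 − α_j) = 7·8 = 56 ≡ 4 (mod 13).
Step 5: correct position 2: c_2 = r_2 − e = 5 − 4 ≡ 1 (mod 13). Hence c = [0, 1, 12, 11, 2].
  Check: interpolating c through the α_i gives m(x) = 7 + 7·x (degree < 2) with m(α_i) = c_i for every i, so c is indeed a codeword.


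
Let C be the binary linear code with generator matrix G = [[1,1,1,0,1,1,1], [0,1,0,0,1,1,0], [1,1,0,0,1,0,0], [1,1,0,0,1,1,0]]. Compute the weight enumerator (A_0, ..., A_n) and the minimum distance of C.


Weight distribution: A_0 = 1, A_1 = 2, A_2 = 3, A_3 = 4, A_4 = 3, A_5 = 2, A_6 = 1. Minimum distance d = 1.

Enumerate all 2^4 = 16 messages m ∈ F_2^4.
For each, compute codeword c = mG in F_2^7, then tally its weight.
  m = 0000 → c = 0000000, weight = 0.
  m = 1000 → c = 1110111, weight = 6.
  m = 0100 → c = 0100110, weight = 3.
  m = 1100 → c = 1010001, weight = 3.
  m = 0010 → c = 1100100, weight = 3.
  m = 1010 → c = 0010011, weight = 3.
  m = 0110 → c = 1000010, weight = 2.
  m = 1110 → c = 0110101, weight = 4.
  m = 0001 → c = 1100110, weight = 4.
  m = 1001 → c = 0010001, weight = 2.
  m = 0101 → c = 1000000, weight = 1.
  m = 1101 → c = 0110111, weight = 5.
  m = 0011 → c = 0000010, weight = 1.
  m = 1011 → c = 1110101, weight = 5.
  m = 0111 → c = 0100100, weight = 2.
  m = 1111 → c = 1010011, weight = 4.
Tally weights:
  weight 0: 1 codewords.
  weight 1: 2 codewords.
  weight 2: 3 codewords.
  weight 3: 4 codewords.
  weight 4: 3 codewords.
  weight 5: 2 codewords.
  weight 6: 1 codewords.
Minimum distance d = smallest w > 0 with A_w > 0 = 1.
Sanity: Σ A_w = 16 = 2^4 = 16 ✓.


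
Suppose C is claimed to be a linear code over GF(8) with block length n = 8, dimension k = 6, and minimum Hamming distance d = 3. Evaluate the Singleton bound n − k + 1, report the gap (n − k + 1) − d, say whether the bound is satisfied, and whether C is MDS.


Singleton RHS = n − k + 1 = 3, slack = 0, bound satisfied, MDS.

Singleton bound: d ≤ n − k + 1.
Here n = 8, k = 6, so n − k + 1 = 3.
Given d = 3, check d ≤ 3: YES.
Slack = (n − k + 1) − d = 0.
The code is MDS (slack = 0).
Description: the claimed parameters are [8, 6, 3]_8; such a code would be MDS (meets Singleton bound).


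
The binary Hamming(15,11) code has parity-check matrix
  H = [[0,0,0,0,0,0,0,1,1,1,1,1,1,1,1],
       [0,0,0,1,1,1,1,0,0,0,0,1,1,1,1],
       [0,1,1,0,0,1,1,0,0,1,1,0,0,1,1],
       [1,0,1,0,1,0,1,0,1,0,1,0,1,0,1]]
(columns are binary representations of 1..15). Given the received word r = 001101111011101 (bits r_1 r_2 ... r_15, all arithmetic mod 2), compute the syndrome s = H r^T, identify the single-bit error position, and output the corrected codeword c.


s = (0, 0, 1, 0)^T, error position = 2, corrected codeword c = 011101111011101

Compute s = H r^T mod 2 one row at a time:
  s_1 = 1 + 1 + 0 + 1 + 1 + 1 + 0 + 1 = 6 ≡ 0 (mod 2).
  s_2 = 1 + 0 + 1 + 1 + 1 + 1 + 0 + 1 = 6 ≡ 0 (mod 2).
  s_3 = 0 + 1 + 1 + 1 + 0 + 1 + 0 + 1 = 5 ≡ 1 (mod 2).
  s_4 = 0 + 1 + 0 + 1 + 1 + 1 + 1 + 1 = 6 ≡ 0 (mod 2).
s = (0, 0, 1, 0)^T — this equals column 2 of H (binary 0010), so error is at position 2.
Correct: flip bit 2 of r = 001101111011101 to get c = 011101111011101.


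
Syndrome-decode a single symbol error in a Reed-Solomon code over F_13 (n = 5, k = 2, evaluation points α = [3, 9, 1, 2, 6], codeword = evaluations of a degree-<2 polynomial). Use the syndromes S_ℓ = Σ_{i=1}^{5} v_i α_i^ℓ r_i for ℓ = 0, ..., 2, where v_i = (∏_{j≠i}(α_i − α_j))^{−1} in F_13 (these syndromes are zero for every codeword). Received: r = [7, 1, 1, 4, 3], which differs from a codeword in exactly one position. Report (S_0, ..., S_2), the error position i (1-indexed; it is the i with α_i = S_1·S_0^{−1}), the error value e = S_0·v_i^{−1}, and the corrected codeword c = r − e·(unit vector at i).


S = (4, 10, 12), error at position 2, error magnitude e = 2, c = [7, 12, 1, 4, 3].

Step 1: column multipliers v_i = (∏_{j≠i}(α_i − α_j))^{−1} mod 13.
  i = 1 (α = 3): (3−9)(3−1)(3−2)(3−6) = (−6)·2·1·(−3) = 36 ≡ 10, so v_1 = 10^{−1} = 4 (mod 13).
  i = 2 (α = 9): (9−3)(9−1)(9−2)(9−6) = 6·8·7·3 = 1008 ≡ 7, so v_2 = 7^{−1} = 2 (mod 13).
  i = 3 (α = 1): (1−3)(1−9)(1−2)(1−6) = (−2)·(−8)·(−1)·(−5) = 80 ≡ 2, so v_3 = 2^{−1} = 7 (mod 13).
  i = 4 (α = 2): (2−3)(2−9)(2−1)(2−6) = (−1)·(−7)·1·(−4) = −28 ≡ 11, so v_4 = 11^{−1} = 6 (mod 13).
  i = 5 (α = 6): (6−3)(6−9)(6−1)(6−2) = 3·(−3)·5·4 = −180 ≡ 2, so v_5 = 2^{−1} = 7 (mod 13).
  v = [4, 2, 7, 6, 7].
Step 2: syndromes of r = [7, 1, 1, 4, 3] (all sums mod 13).
  S_0 = Σ v_i r_i = 4·7 + 2·1 + 7·1 + 6·4 + 7·3 = 82 ≡ 4.
  S_1 = Σ v_i α_i r_i = 4·3·7 + 2·9·1 + 7·1·1 + 6·2·4 + 7·6·3 = 283 ≡ 10.
  α_i^2 mod 13 = [9, 3, 1, 4, 10].
  S_2 = Σ v_i α_i^2 r_i = 4·9·7 + 2·3·1 + 7·1·1 + 6·4·4 + 7·10·3 = 571 ≡ 12.
  S = (4, 10, 12) ≠ 0, so r is not a codeword (an error is present).
Step 3: locate the error. For a single error e at position i, S_ℓ = v_i·e·α_i^ℓ, so α_err = S_1/S_0.
  S_0^{−1} = 4^{−1} = 10 (mod 13), so α_err = 10·10 = 100 ≡ 9 = α_2. Error position i = 2.
  Consistency check: S_2/S_1 = 12·4 = 48 ≡ 9 = α_err ✓ (single-error assumption holds).
Step 4: error magnitude e = S_0/v_2 = S_0·∏_{j≠2}(α_2 − α_j) = 4·7 = 28 ≡ 2 (mod 13).
Step 5: correct position 2: c_2 = r_2 − e = 1 − 2 ≡ 12 (mod 13). Hence c = [7, 12, 1, 4, 3].
  Check: interpolating c through the α_i gives m(x) = 11 + 3·x (degree < 2) with m(α_i) = c_i for every i, so c is indeed a codeword.


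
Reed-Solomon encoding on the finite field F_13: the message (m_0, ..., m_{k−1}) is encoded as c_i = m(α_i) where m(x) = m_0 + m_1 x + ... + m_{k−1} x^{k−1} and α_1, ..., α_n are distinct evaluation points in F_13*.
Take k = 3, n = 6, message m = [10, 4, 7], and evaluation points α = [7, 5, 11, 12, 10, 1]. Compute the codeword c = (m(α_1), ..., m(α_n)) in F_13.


c = [4, 10, 4, 0, 9, 8]

Message polynomial: m(x) = 10 + 4·x + 7·x^2 (mod 13).
For each evaluation point α_i, compute m(α_i) mod 13:
  α_1 = 7: Horner steps 7 → 1 → 4, so m(7) = 4.
  α_2 = 5: Horner steps 7 → 0 → 10, so m(5) = 10.
  α_3 = 11: Horner steps 7 → 3 → 4, so m(11) = 4.
  α_4 = 12: Horner steps 7 → 10 → 0, so m(12) = 0.
  α_5 = 10: Horner steps 7 → 9 → 9, so m(10) = 9.
  α_6 = 1: Horner steps 7 → 11 → 8, so m(1) = 8.
Codeword c = [4, 10, 4, 0, 9, 8] ∈ F_13^6.


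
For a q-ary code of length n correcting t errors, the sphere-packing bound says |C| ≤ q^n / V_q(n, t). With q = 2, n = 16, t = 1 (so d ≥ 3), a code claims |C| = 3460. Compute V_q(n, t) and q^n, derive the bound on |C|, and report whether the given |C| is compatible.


V_q(n, t) = 17, q^n = 65536, Hamming bound = 3855, |C| = 3460 ≤ bound (satisfied).

Step 1: Compute V_q(n, t) = Σ_{j=0}^1 C(n, j) (q−1)^j.
  j = 0: C(16,0)·(1)^0 = 1·1 = 1.
  j = 1: C(16,1)·(1)^1 = 16·1 = 16.
  V_q(n, t) = 1 + 16 = 17.
Step 2: q^n = 2^16 = 65536.
Step 3: Hamming bound ⌊q^n / V_q(n,t)⌋ = ⌊65536/17⌋ = 3855.
Step 4: Compare |C| = 3460 to 3855: satisfied.
The claimed |C| lies below the Hamming bound.


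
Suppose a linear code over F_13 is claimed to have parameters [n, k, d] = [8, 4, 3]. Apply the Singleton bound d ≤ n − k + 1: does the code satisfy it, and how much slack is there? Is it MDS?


Singleton RHS = n − k + 1 = 5, slack = 2, bound satisfied, not MDS.

Singleton bound: d ≤ n − k + 1.
Here n = 8, k = 4, so n − k + 1 = 5.
Given d = 3, check d ≤ 5: YES.
Slack = (n − k + 1) − d = 2.
The code is NOT MDS (slack = 2 > 0).
Description: the claimed parameters are [8, 4, 3]_13; such a code would be non-MDS.


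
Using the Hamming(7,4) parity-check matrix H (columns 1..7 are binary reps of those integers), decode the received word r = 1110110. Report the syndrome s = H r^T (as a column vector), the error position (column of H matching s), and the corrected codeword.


s = (0, 1, 1)^T, error position = 3, corrected codeword c = 1100110

Compute s = H r^T mod 2 one row at a time:
  s_1 = 0 + 1 + 1 + 0 = 2 ≡ 0 (mod 2).
  s_2 = 1 + 1 + 1 + 0 = 3 ≡ 1 (mod 2).
  s_3 = 1 + 1 + 1 + 0 = 3 ≡ 1 (mod 2).
s = (0, 1, 1)^T — this equals column 3 of H (binary 011), so error is at position 3.
Correct: flip bit 3 of r = 1110110 to get c = 1100110.


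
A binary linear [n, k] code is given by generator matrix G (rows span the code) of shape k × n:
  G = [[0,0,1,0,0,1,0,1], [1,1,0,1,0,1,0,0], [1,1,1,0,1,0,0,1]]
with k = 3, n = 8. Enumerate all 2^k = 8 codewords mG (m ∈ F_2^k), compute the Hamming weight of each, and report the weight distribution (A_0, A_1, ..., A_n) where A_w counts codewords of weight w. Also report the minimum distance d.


Weight distribution: A_0 = 1, A_2 = 1, A_3 = 1, A_4 = 2, A_5 = 3. Minimum distance d = 2.

Enumerate all 2^3 = 8 messages m ∈ F_2^3.
For each, compute codeword c = mG in F_2^8, then tally its weight.
  m = 000 → c = 00000000, weight = 0.
  m = 100 → c = 00100101, weight = 3.
  m = 010 → c = 11010100, weight = 4.
  m = 110 → c = 11110001, weight = 5.
  m = 001 → c = 11101001, weight = 5.
  m = 101 → c = 11001100, weight = 4.
  m = 011 → c = 00111101, weight = 5.
  m = 111 → c = 00011000, weight = 2.
Tally weights:
  weight 0: 1 codewords.
  weight 2: 1 codewords.
  weight 3: 1 codewords.
  weight 4: 2 codewords.
  weight 5: 3 codewords.
Minimum distance d = smallest w > 0 with A_w > 0 = 2.
Sanity: Σ A_w = 8 = 2^3 = 8 ✓.


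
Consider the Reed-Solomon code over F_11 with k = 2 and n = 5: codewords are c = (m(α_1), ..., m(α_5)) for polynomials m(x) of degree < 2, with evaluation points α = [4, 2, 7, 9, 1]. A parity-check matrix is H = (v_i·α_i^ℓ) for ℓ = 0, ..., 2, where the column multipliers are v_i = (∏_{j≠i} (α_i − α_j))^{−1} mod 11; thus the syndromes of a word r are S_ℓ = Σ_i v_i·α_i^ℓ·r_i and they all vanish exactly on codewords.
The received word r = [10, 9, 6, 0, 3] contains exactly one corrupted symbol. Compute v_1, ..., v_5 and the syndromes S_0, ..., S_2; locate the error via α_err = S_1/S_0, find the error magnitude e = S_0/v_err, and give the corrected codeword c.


S = (7, 8, 6), error at position 4, error magnitude e = 4, c = [10, 9, 6, 7, 3].

Step 1: column multipliers v_i = (∏_{j≠i}(α_i − α_j))^{−1} mod 11.
  i = 1 (α = 4): (4−2)(4−7)(4−9)(4−1) = 2·(−3)·(−5)·3 = 90 ≡ 2, so v_1 = 2^{−1} = 6 (mod 11).
  i = 2 (α = 2): (2−4)(2−7)(2−9)(2−1) = (−2)·(−5)·(−7)·1 = −70 ≡ 7, so v_2 = 7^{−1} = 8 (mod 11).
  i = 3 (α = 7): (7−4)(7−2)(7−9)(7−1) = 3·5·(−2)·6 = −180 ≡ 7, so v_3 = 7^{−1} = 8 (mod 11).
  i = 4 (α = 9): (9−4)(9−2)(9−7)(9−1) = 5·7·2·8 = 560 ≡ 10, so v_4 = 10^{−1} = 10 (mod 11).
  i = 5 (α = 1): (1−4)(1−2)(1−7)(1−9) = (−3)·(−1)·(−6)·(−8) = 144 ≡ 1, so v_5 = 1^{−1} = 1 (mod 11).
  v = [6, 8, 8, 10, 1].
Step 2: syndromes of r = [10, 9, 6, 0, 3] (all sums mod 11).
  S_0 = Σ v_i r_i = 6·10 + 8·9 + 8·6 + 10·0 + 1·3 = 183 ≡ 7.
  S_1 = Σ v_i α_i r_i = 6·4·10 + 8·2·9 + 8·7·6 + 10·9·0 + 1·1·3 = 723 ≡ 8.
  α_i^2 mod 11 = [5, 4, 5, 4, 1].
  S_2 = Σ v_i α_i^2 r_i = 6·5·10 + 8·4·9 + 8·5·6 + 10·4·0 + 1·1·3 = 831 ≡ 6.
  S = (7, 8, 6) ≠ 0, so r is not a codeword (an error is present).
Step 3: locate the error. For a single error e at position i, S_ℓ = v_i·e·α_i^ℓ, so α_err = S_1/S_0.
  S_0^{−1} = 7^{−1} = 8 (mod 11), so α_err = 8·8 = 64 ≡ 9 = α_4. Error position i = 4.
  Consistency check: S_2/S_1 = 6·7 = 42 ≡ 9 = α_err ✓ (single-error assumption holds).
Step 4: error magnitude e = S_0/v_4 = S_0·∏_{j≠4}(α_4 − α_j) = 7·10 = 70 ≡ 4 (mod 11).
Step 5: correct position 4: c_4 = r_4 − e = 0 − 4 ≡ 7 (mod 11). Hence c = [10, 9, 6, 7, 3].
  Check: interpolating c through the α_i gives m(x) = 8 + 6·x (degree < 2) with m(α_i) = c_i for every i, so c is indeed a codeword.


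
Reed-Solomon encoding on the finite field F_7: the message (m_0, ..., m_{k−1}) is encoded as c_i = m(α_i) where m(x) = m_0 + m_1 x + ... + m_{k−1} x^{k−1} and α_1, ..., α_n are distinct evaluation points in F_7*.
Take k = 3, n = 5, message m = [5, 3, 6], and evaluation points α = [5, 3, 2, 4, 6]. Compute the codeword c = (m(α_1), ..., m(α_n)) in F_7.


c = [2, 5, 0, 1, 1]

Message polynomial: m(x) = 5 + 3·x + 6·x^2 (mod 7).
For each evaluation point α_i, compute m(α_i) mod 7:
  α_1 = 5: Horner steps 6 → 5 → 2, so m(5) = 2.
  α_2 = 3: Horner steps 6 → 0 → 5, so m(3) = 5.
  α_3 = 2: Horner steps 6 → 1 → 0, so m(2) = 0.
  α_4 = 4: Horner steps 6 → 6 → 1, so m(4) = 1.
  α_5 = 6: Horner steps 6 → 4 → 1, so m(6) = 1.
Codeword c = [2, 5, 0, 1, 1] ∈ F_7^5.


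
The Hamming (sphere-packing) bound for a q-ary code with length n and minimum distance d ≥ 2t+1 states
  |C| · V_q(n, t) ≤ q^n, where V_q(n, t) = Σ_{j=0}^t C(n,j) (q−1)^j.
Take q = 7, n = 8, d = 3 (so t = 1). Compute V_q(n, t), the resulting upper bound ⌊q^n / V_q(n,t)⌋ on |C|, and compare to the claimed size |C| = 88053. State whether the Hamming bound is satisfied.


V_q(n, t) = 49, q^n = 5764801, Hamming bound = 117649, |C| = 88053 ≤ bound (satisfied).

Step 1: Compute V_q(n, t) = Σ_{j=0}^1 C(n, j) (q−1)^j.
  j = 0: C(8,0)·(6)^0 = 1·1 = 1.
  j = 1: C(8,1)·(6)^1 = 8·6 = 48.
  V_q(n, t) = 1 + 48 = 49.
Step 2: q^n = 7^8 = 5764801.
Step 3: Hamming bound ⌊q^n / V_q(n,t)⌋ = ⌊5764801/49⌋ = 117649.
Step 4: Compare |C| = 88053 to 117649: satisfied.
The claimed |C| lies below the Hamming bound.


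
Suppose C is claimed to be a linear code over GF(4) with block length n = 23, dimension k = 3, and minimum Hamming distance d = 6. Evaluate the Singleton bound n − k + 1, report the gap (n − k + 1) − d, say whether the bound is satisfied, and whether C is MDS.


Singleton RHS = n − k + 1 = 21, slack = 15, bound satisfied, not MDS.

Singleton bound: d ≤ n − k + 1.
Here n = 23, k = 3, so n − k + 1 = 21.
Given d = 6, check d ≤ 21: YES.
Slack = (n − k + 1) − d = 15.
The code is NOT MDS (slack = 15 > 0).
Description: the claimed parameters are [23, 3, 6]_4; such a code would be non-MDS.


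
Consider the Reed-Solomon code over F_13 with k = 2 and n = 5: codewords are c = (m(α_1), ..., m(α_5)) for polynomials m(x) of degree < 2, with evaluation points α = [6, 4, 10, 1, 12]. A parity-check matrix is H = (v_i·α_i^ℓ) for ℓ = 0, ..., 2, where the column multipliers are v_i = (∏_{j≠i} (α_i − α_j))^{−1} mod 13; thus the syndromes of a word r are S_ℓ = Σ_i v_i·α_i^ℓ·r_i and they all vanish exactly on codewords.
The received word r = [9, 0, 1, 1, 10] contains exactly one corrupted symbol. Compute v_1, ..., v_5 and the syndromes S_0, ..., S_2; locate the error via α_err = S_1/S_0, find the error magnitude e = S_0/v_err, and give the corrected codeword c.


S = (7, 7, 7), error at position 4, error magnitude e = 8, c = [9, 0, 1, 6, 10].

Step 1: column multipliers v_i = (∏_{j≠i}(α_i − α_j))^{−1} mod 13.
  i = 1 (α = 6): (6−4)(6−10)(6−1)(6−12) = 2·(−4)·5·(−6) = 240 ≡ 6, so v_1 = 6^{−1} = 11 (mod 13).
  i = 2 (α = 4): (4−6)(4−10)(4−1)(4−12) = (−2)·(−6)·3·(−8) = −288 ≡ 11, so v_2 = 11^{−1} = 6 (mod 13).
  i = 3 (α = 10): (10−6)(10−4)(10−1)(10−12) = 4·6·9·(−2) = −432 ≡ 10, so v_3 = 10^{−1} = 4 (mod 13).
  i = 4 (α = 1): (1−6)(1−4)(1−10)(1−12) = (−5)·(−3)·(−9)·(−11) = 1485 ≡ 3, so v_4 = 3^{−1} = 9 (mod 13).
  i = 5 (α = 12): (12−6)(12−4)(12−10)(12−1) = 6·8·2·11 = 1056 ≡ 3, so v_5 = 3^{−1} = 9 (mod 13).
  v = [11, 6, 4, 9, 9].
Step 2: syndromes of r = [9, 0, 1, 1, 10] (all sums mod 13).
  S_0 = Σ v_i r_i = 11·9 + 6·0 + 4·1 + 9·1 + 9·10 = 202 ≡ 7.
  S_1 = Σ v_i α_i r_i = 11·6·9 + 6·4·0 + 4·10·1 + 9·1·1 + 9·12·10 = 1723 ≡ 7.
  α_i^2 mod 13 = [10, 3, 9, 1, 1].
  S_2 = Σ v_i α_i^2 r_i = 11·10·9 + 6·3·0 + 4·9·1 + 9·1·1 + 9·1·10 = 1125 ≡ 7.
  S = (7, 7, 7) ≠ 0, so r is not a codeword (an error is present).
Step 3: locate the error. For a single error e at position i, S_ℓ = v_i·e·α_i^ℓ, so α_err = S_1/S_0.
  S_0^{−1} = 7^{−1} = 2 (mod 13), so α_err = 7·2 = 14 ≡ 1 = α_4. Error position i = 4.
  Consistency check: S_2/S_1 = 7·2 = 14 ≡ 1 = α_err ✓ (single-error assumption holds).
Step 4: error magnitude e = S_0/v_4 = S_0·∏_{j≠4}(α_4 − α_j) = 7·3 = 21 ≡ 8 (mod 13).
Step 5: correct position 4: c_4 = r_4 − e = 1 − 8 ≡ 6 (mod 13). Hence c = [9, 0, 1, 6, 10].
  Check: interpolating c through the α_i gives m(x) = 8 + 11·x (degree < 2) with m(α_i) = c_i for every i, so c is indeed a codeword.


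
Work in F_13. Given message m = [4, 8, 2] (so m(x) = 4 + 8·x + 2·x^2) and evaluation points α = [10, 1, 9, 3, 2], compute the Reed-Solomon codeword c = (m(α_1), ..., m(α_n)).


c = [11, 1, 4, 7, 2]

Message polynomial: m(x) = 4 + 8·x + 2·x^2 (mod 13).
For each evaluation point α_i, compute m(α_i) mod 13:
  α_1 = 10: Horner steps 2 → 2 → 11, so m(10) = 11.
  α_2 = 1: Horner steps 2 → 10 → 1, so m(1) = 1.
  α_3 = 9: Horner steps 2 → 0 → 4, so m(9) = 4.
  α_4 = 3: Horner steps 2 → 1 → 7, so m(3) = 7.
  α_5 = 2: Horner steps 2 → 12 → 2, so m(2) = 2.
Codeword c = [11, 1, 4, 7, 2] ∈ F_13^5.


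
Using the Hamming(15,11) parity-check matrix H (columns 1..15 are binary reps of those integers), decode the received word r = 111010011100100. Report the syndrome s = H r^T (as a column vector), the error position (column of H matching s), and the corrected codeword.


s = (0, 0, 1, 1)^T, error position = 3, corrected codeword c = 110010011100100

Compute s = H r^T mod 2 one row at a time:
  s_1 = 1 + 1 + 1 + 0 + 0 + 1 + 0 + 0 = 4 ≡ 0 (mod 2).
  s_2 = 0 + 1 + 0 + 0 + 0 + 1 + 0 + 0 = 2 ≡ 0 (mod 2).
  s_3 = 1 + 1 + 0 + 0 + 1 + 0 + 0 + 0 = 3 ≡ 1 (mod 2).
  s_4 = 1 + 1 + 1 + 0 + 1 + 0 + 1 + 0 = 5 ≡ 1 (mod 2).
s = (0, 0, 1, 1)^T — this equals column 3 of H (binary 0011), so error is at position 3.
Correct: flip bit 3 of r = 111010011100100 to get c = 110010011100100.


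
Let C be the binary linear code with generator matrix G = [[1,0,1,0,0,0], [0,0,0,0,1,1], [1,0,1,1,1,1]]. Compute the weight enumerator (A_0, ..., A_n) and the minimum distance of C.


Weight distribution: A_0 = 1, A_1 = 1, A_2 = 2, A_3 = 2, A_4 = 1, A_5 = 1. Minimum distance d = 1.

Enumerate all 2^3 = 8 messages m ∈ F_2^3.
For each, compute codeword c = mG in F_2^6, then tally its weight.
  m = 000 → c = 000000, weight = 0.
  m = 100 → c = 101000, weight = 2.
  m = 010 → c = 000011, weight = 2.
  m = 110 → c = 101011, weight = 4.
  m = 001 → c = 101111, weight = 5.
  m = 101 → c = 000111, weight = 3.
  m = 011 → c = 101100, weight = 3.
  m = 111 → c = 000100, weight = 1.
Tally weights:
  weight 0: 1 codewords.
  weight 1: 1 codewords.
  weight 2: 2 codewords.
  weight 3: 2 codewords.
  weight 4: 1 codewords.
  weight 5: 1 codewords.
Minimum distance d = smallest w > 0 with A_w > 0 = 1.
Sanity: Σ A_w = 8 = 2^3 = 8 ✓.


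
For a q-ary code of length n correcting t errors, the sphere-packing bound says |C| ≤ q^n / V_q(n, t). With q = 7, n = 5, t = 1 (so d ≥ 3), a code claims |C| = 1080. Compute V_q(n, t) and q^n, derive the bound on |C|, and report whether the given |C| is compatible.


V_q(n, t) = 31, q^n = 16807, Hamming bound = 542, |C| = 1080 > bound (violated).

Step 1: Compute V_q(n, t) = Σ_{j=0}^1 C(n, j) (q−1)^j.
  j = 0: C(5,0)·(6)^0 = 1·1 = 1.
  j = 1: C(5,1)·(6)^1 = 5·6 = 30.
  V_q(n, t) = 1 + 30 = 31.
Step 2: q^n = 7^5 = 16807.
Step 3: Hamming bound ⌊q^n / V_q(n,t)⌋ = ⌊16807/31⌋ = 542.
Step 4: Compare |C| = 1080 to 542: violated.
The claimed |C| lies above the Hamming bound, so no 7-ary code of length 5 with d ≥ 3 can have 1080 codewords.


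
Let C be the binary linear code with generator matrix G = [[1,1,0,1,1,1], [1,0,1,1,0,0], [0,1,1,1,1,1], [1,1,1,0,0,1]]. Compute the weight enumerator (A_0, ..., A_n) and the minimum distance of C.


Weight distribution: A_0 = 1, A_1 = 1, A_2 = 4, A_3 = 4, A_4 = 3, A_5 = 3. Minimum distance d = 1.

Enumerate all 2^4 = 16 messages m ∈ F_2^4.
For each, compute codeword c = mG in F_2^6, then tally its weight.
  m = 0000 → c = 000000, weight = 0.
  m = 1000 → c = 110111, weight = 5.
  m = 0100 → c = 101100, weight = 3.
  m = 1100 → c = 011011, weight = 4.
  m = 0010 → c = 011111, weight = 5.
  m = 1010 → c = 101000, weight = 2.
  m = 0110 → c = 110011, weight = 4.
  m = 1110 → c = 000100, weight = 1.
  m = 0001 → c = 111001, weight = 4.
  m = 1001 → c = 001110, weight = 3.
  m = 0101 → c = 010101, weight = 3.
  m = 1101 → c = 100010, weight = 2.
  m = 0011 → c = 100110, weight = 3.
  m = 1011 → c = 010001, weight = 2.
  m = 0111 → c = 001010, weight = 2.
  m = 1111 → c = 111101, weight = 5.
Tally weights:
  weight 0: 1 codewords.
  weight 1: 1 codewords.
  weight 2: 4 codewords.
  weight 3: 4 codewords.
  weight 4: 3 codewords.
  weight 5: 3 codewords.
Minimum distance d = smallest w > 0 with A_w > 0 = 1.
Sanity: Σ A_w = 16 = 2^4 = 16 ✓.


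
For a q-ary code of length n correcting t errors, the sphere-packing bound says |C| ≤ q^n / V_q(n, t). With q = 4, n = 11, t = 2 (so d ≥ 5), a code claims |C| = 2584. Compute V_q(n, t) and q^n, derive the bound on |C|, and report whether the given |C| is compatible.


V_q(n, t) = 529, q^n = 4194304, Hamming bound = 7928, |C| = 2584 ≤ bound (satisfied).

Step 1: Compute V_q(n, t) = Σ_{j=0}^2 C(n, j) (q−1)^j.
  j = 0: C(11,0)·(3)^0 = 1·1 = 1.
  j = 1: C(11,1)·(3)^1 = 11·3 = 33.
  j = 2: C(11,2)·(3)^2 = 55·9 = 495.
  V_q(n, t) = 1 + 33 + 495 = 529.
Step 2: q^n = 4^11 = 4194304.
Step 3: Hamming bound ⌊q^n / V_q(n,t)⌋ = ⌊4194304/529⌋ = 7928.
Step 4: Compare |C| = 2584 to 7928: satisfied.
The claimed |C| lies below the Hamming bound.


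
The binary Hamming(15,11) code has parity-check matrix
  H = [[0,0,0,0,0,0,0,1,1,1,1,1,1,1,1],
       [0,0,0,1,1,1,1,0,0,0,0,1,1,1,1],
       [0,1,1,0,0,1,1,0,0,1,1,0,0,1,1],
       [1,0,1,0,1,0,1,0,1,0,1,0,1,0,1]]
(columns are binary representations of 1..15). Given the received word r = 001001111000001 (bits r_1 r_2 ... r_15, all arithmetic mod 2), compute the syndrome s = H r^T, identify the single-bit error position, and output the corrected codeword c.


s = (1, 1, 0, 0)^T, error position = 12, corrected codeword c = 001001111001001

Compute s = H r^T mod 2 one row at a time:
  s_1 = 1 + 1 + 0 + 0 + 0 + 0 + 0 + 1 = 3 ≡ 1 (mod 2).
  s_2 = 0 + 0 + 1 + 1 + 0 + 0 + 0 + 1 = 3 ≡ 1 (mod 2).
  s_3 = 0 + 1 + 1 + 1 + 0 + 0 + 0 + 1 = 4 ≡ 0 (mod 2).
  s_4 = 0 + 1 + 0 + 1 + 1 + 0 + 0 + 1 = 4 ≡ 0 (mod 2).
s = (1, 1, 0, 0)^T — this equals column 12 of H (binary 1100), so error is at position 12.
Correct: flip bit 12 of r = 001001111000001 to get c = 001001111001001.


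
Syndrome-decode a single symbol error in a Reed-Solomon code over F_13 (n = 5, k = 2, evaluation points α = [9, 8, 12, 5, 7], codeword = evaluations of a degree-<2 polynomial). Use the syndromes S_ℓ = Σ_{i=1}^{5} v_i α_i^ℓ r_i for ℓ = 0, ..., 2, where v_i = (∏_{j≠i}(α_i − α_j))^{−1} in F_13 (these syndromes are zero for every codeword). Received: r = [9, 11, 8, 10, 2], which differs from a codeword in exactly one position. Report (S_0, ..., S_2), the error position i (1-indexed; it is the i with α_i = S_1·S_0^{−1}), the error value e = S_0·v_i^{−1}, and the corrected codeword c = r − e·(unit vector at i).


S = (1, 9, 3), error at position 1, error magnitude e = 2, c = [7, 11, 8, 10, 2].

Step 1: column multipliers v_i = (∏_{j≠i}(α_i − α_j))^{−1} mod 13.
  i = 1 (α = 9): (9−8)(9−12)(9−5)(9−7) = 1·(−3)·4·2 = −24 ≡ 2, so v_1 = 2^{−1} = 7 (mod 13).
  i = 2 (α = 8): (8−9)(8−12)(8−5)(8−7) = (−1)·(−4)·3·1 = 12 ≡ 12, so v_2 = 12^{−1} = 12 (mod 13).
  i = 3 (α = 12): (12−9)(12−8)(12−5)(12−7) = 3·4·7·5 = 420 ≡ 4, so v_3 = 4^{−1} = 10 (mod 13).
  i = 4 (α = 5): (5−9)(5−8)(5−12)(5−7) = (−4)·(−3)·(−7)·(−2) = 168 ≡ 12, so v_4 = 12^{−1} = 12 (mod 13).
  i = 5 (α = 7): (7−9)(7−8)(7−12)(7−5) = (−2)·(−1)·(−5)·2 = −20 ≡ 6, so v_5 = 6^{−1} = 11 (mod 13).
  v = [7, 12, 10, 12, 11].
Step 2: syndromes of r = [9, 11, 8, 10, 2] (all sums mod 13).
  S_0 = Σ v_i r_i = 7·9 + 12·11 + 10·8 + 12·10 + 11·2 = 417 ≡ 1.
  S_1 = Σ v_i α_i r_i = 7·9·9 + 12·8·11 + 10·12·8 + 12·5·10 + 11·7·2 = 3337 ≡ 9.
  α_i^2 mod 13 = [3, 12, 1, 12, 10].
  S_2 = Σ v_i α_i^2 r_i = 7·3·9 + 12·12·11 + 10·1·8 + 12·12·10 + 11·10·2 = 3513 ≡ 3.
  S = (1, 9, 3) ≠ 0, so r is not a codeword (an error is present).
Step 3: locate the error. For a single error e at position i, S_ℓ = v_i·e·α_i^ℓ, so α_err = S_1/S_0.
  S_0^{−1} = 1^{−1} = 1 (mod 13), so α_err = 9·1 = 9 ≡ 9 = α_1. Error position i = 1.
  Consistency check: S_2/S_1 = 3·3 = 9 ≡ 9 = α_err ✓ (single-error assumption holds).
Step 4: error magnitude e = S_0/v_1 = S_0·∏_{j≠1}(α_1 − α_j) = 1·2 = 2 ≡ 2 (mod 13).
Step 5: correct position 1: c_1 = r_1 − e = 9 − 2 ≡ 7 (mod 13). Hence c = [7, 11, 8, 10, 2].
  Check: interpolating c through the α_i gives m(x) = 4 + 9·x (degree < 2) with m(α_i) = c_i for every i, so c is indeed a codeword.


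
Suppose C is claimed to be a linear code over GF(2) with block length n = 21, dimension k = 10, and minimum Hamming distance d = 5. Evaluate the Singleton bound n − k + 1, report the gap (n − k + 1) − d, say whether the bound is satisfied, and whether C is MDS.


Singleton RHS = n − k + 1 = 12, slack = 7, bound satisfied, not MDS.

Singleton bound: d ≤ n − k + 1.
Here n = 21, k = 10, so n − k + 1 = 12.
Given d = 5, check d ≤ 12: YES.
Slack = (n − k + 1) − d = 7.
The code is NOT MDS (slack = 7 > 0).
Description: the claimed parameters are [21, 10, 5]_2; such a code would be non-MDS.


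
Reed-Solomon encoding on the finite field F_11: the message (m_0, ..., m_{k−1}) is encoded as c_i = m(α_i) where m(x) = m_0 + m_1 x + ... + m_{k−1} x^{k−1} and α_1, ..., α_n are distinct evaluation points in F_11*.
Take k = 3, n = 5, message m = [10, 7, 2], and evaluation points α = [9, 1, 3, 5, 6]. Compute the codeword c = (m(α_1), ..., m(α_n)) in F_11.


c = [4, 8, 5, 7, 3]

Message polynomial: m(x) = 10 + 7·x + 2·x^2 (mod 11).
For each evaluation point α_i, compute m(α_i) mod 11:
  α_1 = 9: Horner steps 2 → 3 → 4, so m(9) = 4.
  α_2 = 1: Horner steps 2 → 9 → 8, so m(1) = 8.
  α_3 = 3: Horner steps 2 → 2 → 5, so m(3) = 5.
  α_4 = 5: Horner steps 2 → 6 → 7, so m(5) = 7.
  α_5 = 6: Horner steps 2 → 8 → 3, so m(6) = 3.
Codeword c = [4, 8, 5, 7, 3] ∈ F_11^5.


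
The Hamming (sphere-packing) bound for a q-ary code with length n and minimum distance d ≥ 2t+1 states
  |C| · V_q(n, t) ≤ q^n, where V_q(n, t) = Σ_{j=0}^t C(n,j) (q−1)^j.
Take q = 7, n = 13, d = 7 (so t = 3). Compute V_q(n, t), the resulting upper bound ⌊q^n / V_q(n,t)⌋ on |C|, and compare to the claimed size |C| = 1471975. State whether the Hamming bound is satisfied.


V_q(n, t) = 64663, q^n = 96889010407, Hamming bound = 1498368, |C| = 1471975 ≤ bound (satisfied).

Step 1: Compute V_q(n, t) = Σ_{j=0}^3 C(n, j) (q−1)^j.
  j = 0: C(13,0)·(6)^0 = 1·1 = 1.
  j = 1: C(13,1)·(6)^1 = 13·6 = 78.
  j = 2: C(13,2)·(6)^2 = 78·36 = 2808.
  j = 3: C(13,3)·(6)^3 = 286·216 = 61776.
  V_q(n, t) = 1 + 78 + 2808 + 61776 = 64663.
Step 2: q^n = 7^13 = 96889010407.
Step 3: Hamming bound ⌊q^n / V_q(n,t)⌋ = ⌊96889010407/64663⌋ = 1498368.
Step 4: Compare |C| = 1471975 to 1498368: satisfied.
The claimed |C| lies below the Hamming bound.


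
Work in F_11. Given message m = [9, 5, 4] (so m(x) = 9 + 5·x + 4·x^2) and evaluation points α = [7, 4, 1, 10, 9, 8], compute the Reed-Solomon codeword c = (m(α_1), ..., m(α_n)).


c = [9, 5, 7, 8, 4, 8]

Message polynomial: m(x) = 9 + 5·x + 4·x^2 (mod 11).
For each evaluation point α_i, compute m(α_i) mod 11:
  α_1 = 7: Horner steps 4 → 0 → 9, so m(7) = 9.
  α_2 = 4: Horner steps 4 → 10 → 5, so m(4) = 5.
  α_3 = 1: Horner steps 4 → 9 → 7, so m(1) = 7.
  α_4 = 10: Horner steps 4 → 1 → 8, so m(10) = 8.
  α_5 = 9: Horner steps 4 → 8 → 4, so m(9) = 4.
  α_6 = 8: Horner steps 4 → 4 → 8, so m(8) = 8.
Codeword c = [9, 5, 7, 8, 4, 8] ∈ F_11^6.


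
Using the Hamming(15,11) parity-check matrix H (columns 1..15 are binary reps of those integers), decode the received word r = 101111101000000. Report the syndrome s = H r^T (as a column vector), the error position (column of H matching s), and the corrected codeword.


s = (1, 0, 1, 1)^T, error position = 11, corrected codeword c = 101111101010000

Compute s = H r^T mod 2 one row at a time:
  s_1 = 0 + 1 + 0 + 0 + 0 + 0 + 0 + 0 = 1 ≡ 1 (mod 2).
  s_2 = 1 + 1 + 1 + 1 + 0 + 0 + 0 + 0 = 4 ≡ 0 (mod 2).
  s_3 = 0 + 1 + 1 + 1 + 0 + 0 + 0 + 0 = 3 ≡ 1 (mod 2).
  s_4 = 1 + 1 + 1 + 1 + 1 + 0 + 0 + 0 = 5 ≡ 1 (mod 2).
s = (1, 0, 1, 1)^T — this equals column 11 of H (binary 1011), so error is at position 11.
Correct: flip bit 11 of r = 101111101000000 to get c = 101111101010000.


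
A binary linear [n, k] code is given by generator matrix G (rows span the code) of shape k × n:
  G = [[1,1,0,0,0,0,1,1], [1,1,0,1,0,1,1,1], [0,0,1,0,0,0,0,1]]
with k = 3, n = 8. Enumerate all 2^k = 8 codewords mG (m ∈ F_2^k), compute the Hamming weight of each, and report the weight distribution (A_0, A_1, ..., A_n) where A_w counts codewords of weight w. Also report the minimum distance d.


Weight distribution: A_0 = 1, A_2 = 2, A_4 = 3, A_6 = 2. Minimum distance d = 2.

Enumerate all 2^3 = 8 messages m ∈ F_2^3.
For each, compute codeword c = mG in F_2^8, then tally its weight.
  m = 000 → c = 00000000, weight = 0.
  m = 100 → c = 11000011, weight = 4.
  m = 010 → c = 11010111, weight = 6.
  m = 110 → c = 00010100, weight = 2.
  m = 001 → c = 00100001, weight = 2.
  m = 101 → c = 11100010, weight = 4.
  m = 011 → c = 11110110, weight = 6.
  m = 111 → c = 00110101, weight = 4.
Tally weights:
  weight 0: 1 codewords.
  weight 2: 2 codewords.
  weight 4: 3 codewords.
  weight 6: 2 codewords.
Minimum distance d = smallest w > 0 with A_w > 0 = 2.
Sanity: Σ A_w = 8 = 2^3 = 8 ✓.


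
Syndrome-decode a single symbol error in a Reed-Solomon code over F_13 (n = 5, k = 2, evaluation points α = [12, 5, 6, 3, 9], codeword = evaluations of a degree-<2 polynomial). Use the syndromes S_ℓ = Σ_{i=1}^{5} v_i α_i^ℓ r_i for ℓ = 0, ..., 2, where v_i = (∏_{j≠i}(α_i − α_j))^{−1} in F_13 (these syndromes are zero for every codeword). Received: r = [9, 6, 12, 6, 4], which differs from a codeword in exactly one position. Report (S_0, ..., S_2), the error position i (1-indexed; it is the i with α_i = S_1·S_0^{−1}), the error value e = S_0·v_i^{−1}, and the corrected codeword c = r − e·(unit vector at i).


S = (1, 3, 9), error at position 4, error magnitude e = 12, c = [9, 6, 12, 7, 4].

Step 1: column multipliers v_i = (∏_{j≠i}(α_i − α_j))^{−1} mod 13.
  i = 1 (α = 12): (12−5)(12−6)(12−3)(12−9) = 7·6·9·3 = 1134 ≡ 3, so v_1 = 3^{−1} = 9 (mod 13).
  i = 2 (α = 5): (5−12)(5−6)(5−3)(5−9) = (−7)·(−1)·2·(−4) = −56 ≡ 9, so v_2 = 9^{−1} = 3 (mod 13).
  i = 3 (α = 6): (6−12)(6−5)(6−3)(6−9) = (−6)·1·3·(−3) = 54 ≡ 2, so v_3 = 2^{−1} = 7 (mod 13).
  i = 4 (α = 3): (3−12)(3−5)(3−6)(3−9) = (−9)·(−2)·(−3)·(−6) = 324 ≡ 12, so v_4 = 12^{−1} = 12 (mod 13).
  i = 5 (α = 9): (9−12)(9−5)(9−6)(9−3) = (−3)·4·3·6 = −216 ≡ 5, so v_5 = 5^{−1} = 8 (mod 13).
  v = [9, 3, 7, 12, 8].
Step 2: syndromes of r = [9, 6, 12, 6, 4] (all sums mod 13).
  S_0 = Σ v_i r_i = 9·9 + 3·6 + 7·12 + 12·6 + 8·4 = 287 ≡ 1.
  S_1 = Σ v_i α_i r_i = 9·12·9 + 3·5·6 + 7·6·12 + 12·3·6 + 8·9·4 = 2070 ≡ 3.
  α_i^2 mod 13 = [1, 12, 10, 9, 3].
  S_2 = Σ v_i α_i^2 r_i = 9·1·9 + 3·12·6 + 7·10·12 + 12·9·6 + 8·3·4 = 1881 ≡ 9.
  S = (1, 3, 9) ≠ 0, so r is not a codeword (an error is present).
Step 3: locate the error. For a single error e at position i, S_ℓ = v_i·e·α_i^ℓ, so α_err = S_1/S_0.
  S_0^{−1} = 1^{−1} = 1 (mod 13), so α_err = 3·1 = 3 ≡ 3 = α_4. Error position i = 4.
  Consistency check: S_2/S_1 = 9·9 = 81 ≡ 3 = α_err ✓ (single-error assumption holds).
Step 4: error magnitude e = S_0/v_4 = S_0·∏_{j≠4}(α_4 − α_j) = 1·12 = 12 ≡ 12 (mod 13).
Step 5: correct position 4: c_4 = r_4 − e = 6 − 12 ≡ 7 (mod 13). Hence c = [9, 6, 12, 7, 4].
  Check: interpolating c through the α_i gives m(x) = 2 + 6·x (degree < 2) with m(α_i) = c_i for every i, so c is indeed a codeword.


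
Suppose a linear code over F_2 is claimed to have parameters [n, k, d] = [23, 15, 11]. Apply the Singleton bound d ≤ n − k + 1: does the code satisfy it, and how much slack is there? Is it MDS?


Singleton RHS = n − k + 1 = 9, slack = -2, bound violated (no such code; not MDS).

Singleton bound: d ≤ n − k + 1.
Here n = 23, k = 15, so n − k + 1 = 9.
Given d = 11, check d ≤ 9: NO.
Slack = (n − k + 1) − d = -2.
The slack is negative: d = 11 exceeds n − k + 1 = 9 by 2, so the Singleton bound is violated and no linear [23, 15, 11]_2 code can exist. In particular it is not MDS (MDS requires d = n − k + 1 exactly).
Description: the claimed parameters are [23, 15, 11]_2; such a code would be impossible (violates the Singleton bound).


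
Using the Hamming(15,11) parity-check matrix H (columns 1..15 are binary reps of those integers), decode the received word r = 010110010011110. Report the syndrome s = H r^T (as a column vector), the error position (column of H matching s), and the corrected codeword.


s = (1, 1, 1, 1)^T, error position = 15, corrected codeword c = 010110010011111

Compute s = H r^T mod 2 one row at a time:
  s_1 = 1 + 0 + 0 + 1 + 1 + 1 + 1 + 0 = 5 ≡ 1 (mod 2).
  s_2 = 1 + 1 + 0 + 0 + 1 + 1 + 1 + 0 = 5 ≡ 1 (mod 2).
  s_3 = 1 + 0 + 0 + 0 + 0 + 1 + 1 + 0 = 3 ≡ 1 (mod 2).
  s_4 = 0 + 0 + 1 + 0 + 0 + 1 + 1 + 0 = 3 ≡ 1 (mod 2).
s = (1, 1, 1, 1)^T — this equals column 15 of H (binary 1111), so error is at position 15.
Correct: flip bit 15 of r = 010110010011110 to get c = 010110010011111.


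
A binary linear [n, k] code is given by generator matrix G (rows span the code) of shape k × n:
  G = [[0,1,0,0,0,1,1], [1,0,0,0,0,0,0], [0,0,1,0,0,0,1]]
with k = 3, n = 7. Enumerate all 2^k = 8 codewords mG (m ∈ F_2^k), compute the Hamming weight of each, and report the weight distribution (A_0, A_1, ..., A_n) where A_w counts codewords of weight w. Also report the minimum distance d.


Weight distribution: A_0 = 1, A_1 = 1, A_2 = 1, A_3 = 3, A_4 = 2. Minimum distance d = 1.

Enumerate all 2^3 = 8 messages m ∈ F_2^3.
For each, compute codeword c = mG in F_2^7, then tally its weight.
  m = 000 → c = 0000000, weight = 0.
  m = 100 → c = 0100011, weight = 3.
  m = 010 → c = 1000000, weight = 1.
  m = 110 → c = 1100011, weight = 4.
  m = 001 → c = 0010001, weight = 2.
  m = 101 → c = 0110010, weight = 3.
  m = 011 → c = 1010001, weight = 3.
  m = 111 → c = 1110010, weight = 4.
Tally weights:
  weight 0: 1 codewords.
  weight 1: 1 codewords.
  weight 2: 1 codewords.
  weight 3: 3 codewords.
  weight 4: 2 codewords.
Minimum distance d = smallest w > 0 with A_w > 0 = 1.
Sanity: Σ A_w = 8 = 2^3 = 8 ✓.
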